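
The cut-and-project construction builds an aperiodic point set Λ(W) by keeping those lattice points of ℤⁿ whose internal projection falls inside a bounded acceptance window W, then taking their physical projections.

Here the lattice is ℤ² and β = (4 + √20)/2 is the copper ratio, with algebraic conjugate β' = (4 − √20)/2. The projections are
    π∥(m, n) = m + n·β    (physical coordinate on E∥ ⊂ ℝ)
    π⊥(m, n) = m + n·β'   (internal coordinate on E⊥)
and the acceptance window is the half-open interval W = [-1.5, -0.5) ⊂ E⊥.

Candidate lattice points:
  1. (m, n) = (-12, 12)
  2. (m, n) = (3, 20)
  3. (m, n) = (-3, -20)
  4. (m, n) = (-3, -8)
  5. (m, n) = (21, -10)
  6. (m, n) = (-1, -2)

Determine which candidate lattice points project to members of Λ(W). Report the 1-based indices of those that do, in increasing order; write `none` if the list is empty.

4, 6

Compute β' = (4−√20)/2 = -0.2361, so π⊥(m,n) = m -0.2361·n.
#1 (-12,12): internal coord -12 + (12)·β' = -14.8328; -14.8328 ∉ [-1.5, -0.5) → out
#2 (3,20): internal coord 3 + (20)·β' = -1.7214; -1.7214 ∉ [-1.5, -0.5) → out
#3 (-3,-20): internal coord -3 + (-20)·β' = +1.7214; +1.7214 ∉ [-1.5, -0.5) → out
#4 (-3,-8): internal coord -3 + (-8)·β' = -1.1115; -1.1115 ∈ [-1.5, -0.5) → IN Λ
#5 (21,-10): internal coord 21 + (-10)·β' = +23.3607; +23.3607 ∉ [-1.5, -0.5) → out
#6 (-1,-2): internal coord -1 + (-2)·β' = -0.5279; -0.5279 ∈ [-1.5, -0.5) → IN Λ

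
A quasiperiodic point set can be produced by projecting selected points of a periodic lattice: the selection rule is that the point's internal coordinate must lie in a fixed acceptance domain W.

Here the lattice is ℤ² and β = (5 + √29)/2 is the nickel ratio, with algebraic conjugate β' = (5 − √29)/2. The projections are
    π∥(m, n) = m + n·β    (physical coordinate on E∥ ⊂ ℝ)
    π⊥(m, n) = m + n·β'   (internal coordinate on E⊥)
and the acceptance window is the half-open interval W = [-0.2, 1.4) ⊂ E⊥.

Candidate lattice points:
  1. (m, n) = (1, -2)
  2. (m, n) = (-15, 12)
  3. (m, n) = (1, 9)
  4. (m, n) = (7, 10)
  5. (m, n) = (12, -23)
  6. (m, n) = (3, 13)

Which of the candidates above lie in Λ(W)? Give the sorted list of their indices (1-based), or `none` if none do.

β' = (5−√29)/2 ≈ -0.1926.
[1] lift (1,-2): star map gives 1.3852; window check -0.2 ≤ 1.3852 < 1.4 is true → IN Λ
[2] lift (-15,12): star map gives -17.3110; window check -0.2 ≤ -17.3110 < 1.4 is false → out
[3] lift (1,9): star map gives -0.7332; window check -0.2 ≤ -0.7332 < 1.4 is false → out
[4] lift (7,10): star map gives 5.0742; window check -0.2 ≤ 5.0742 < 1.4 is false → out
[5] lift (12,-23): star map gives 16.4294; window check -0.2 ≤ 16.4294 < 1.4 is false → out
[6] lift (3,13): star map gives 0.4964; window check -0.2 ≤ 0.4964 < 1.4 is true → IN Λ

1, 6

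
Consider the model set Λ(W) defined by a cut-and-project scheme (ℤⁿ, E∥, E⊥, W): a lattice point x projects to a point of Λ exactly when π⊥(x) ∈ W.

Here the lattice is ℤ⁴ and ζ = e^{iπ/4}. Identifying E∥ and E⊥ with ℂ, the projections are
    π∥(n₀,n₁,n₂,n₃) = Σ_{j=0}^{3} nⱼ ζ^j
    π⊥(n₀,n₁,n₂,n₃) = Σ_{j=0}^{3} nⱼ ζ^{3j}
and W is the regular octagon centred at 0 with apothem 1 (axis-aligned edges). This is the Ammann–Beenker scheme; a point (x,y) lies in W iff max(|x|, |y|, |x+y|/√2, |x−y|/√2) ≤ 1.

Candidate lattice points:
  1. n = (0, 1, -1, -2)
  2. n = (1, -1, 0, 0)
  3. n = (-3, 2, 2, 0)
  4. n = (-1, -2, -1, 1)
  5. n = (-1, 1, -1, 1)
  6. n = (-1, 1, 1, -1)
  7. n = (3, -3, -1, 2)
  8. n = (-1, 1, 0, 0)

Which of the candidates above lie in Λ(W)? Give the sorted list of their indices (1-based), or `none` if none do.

none

With ζ = e^{iπ/4} the internal vectors are ζ^0,ζ^3,ζ^6,ζ^9.
#1 (0, 1, -1, -2): internal (-2.1213, 0.2929); octagon support 2.1213 vs apothem 1 → ∉ W
#2 (1, -1, 0, 0): internal (1.7071, -0.7071); octagon support 1.7071 vs apothem 1 → ∉ W
#3 (-3, 2, 2, 0): internal (-4.4142, -0.5858); octagon support 4.4142 vs apothem 1 → ∉ W
#4 (-1, -2, -1, 1): internal (1.1213, 0.2929); octagon support 1.1213 vs apothem 1 → ∉ W
#5 (-1, 1, -1, 1): internal (-1.0000, 2.4142); octagon support 2.4142 vs apothem 1 → ∉ W
#6 (-1, 1, 1, -1): internal (-2.4142, -1.0000); octagon support 2.4142 vs apothem 1 → ∉ W
#7 (3, -3, -1, 2): internal (6.5355, 0.2929); octagon support 6.5355 vs apothem 1 → ∉ W
#8 (-1, 1, 0, 0): internal (-1.7071, 0.7071); octagon support 1.7071 vs apothem 1 → ∉ W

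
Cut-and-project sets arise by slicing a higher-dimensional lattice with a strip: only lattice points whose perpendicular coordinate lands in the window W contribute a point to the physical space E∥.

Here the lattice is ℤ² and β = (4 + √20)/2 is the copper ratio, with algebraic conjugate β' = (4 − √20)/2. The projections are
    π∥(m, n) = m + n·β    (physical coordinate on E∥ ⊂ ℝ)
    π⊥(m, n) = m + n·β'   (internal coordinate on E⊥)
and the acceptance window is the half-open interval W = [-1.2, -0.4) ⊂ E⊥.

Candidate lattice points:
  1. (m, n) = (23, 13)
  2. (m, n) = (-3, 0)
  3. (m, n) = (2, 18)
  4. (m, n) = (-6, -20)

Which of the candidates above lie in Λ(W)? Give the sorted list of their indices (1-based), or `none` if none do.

Numerically β ≈ 4.2361 and β' = −1/β ≈ -0.2361.
#1 (23,13): internal coord 23 + (13)·β' = +19.9311; +19.9311 ∉ [-1.2, -0.4) → out
#2 (-3,0): internal coord -3 + (0)·β' = -3.0000; -3.0000 ∉ [-1.2, -0.4) → out
#3 (2,18): internal coord 2 + (18)·β' = -2.2492; -2.2492 ∉ [-1.2, -0.4) → out
#4 (-6,-20): internal coord -6 + (-20)·β' = -1.2786; -1.2786 ∉ [-1.2, -0.4) → out

none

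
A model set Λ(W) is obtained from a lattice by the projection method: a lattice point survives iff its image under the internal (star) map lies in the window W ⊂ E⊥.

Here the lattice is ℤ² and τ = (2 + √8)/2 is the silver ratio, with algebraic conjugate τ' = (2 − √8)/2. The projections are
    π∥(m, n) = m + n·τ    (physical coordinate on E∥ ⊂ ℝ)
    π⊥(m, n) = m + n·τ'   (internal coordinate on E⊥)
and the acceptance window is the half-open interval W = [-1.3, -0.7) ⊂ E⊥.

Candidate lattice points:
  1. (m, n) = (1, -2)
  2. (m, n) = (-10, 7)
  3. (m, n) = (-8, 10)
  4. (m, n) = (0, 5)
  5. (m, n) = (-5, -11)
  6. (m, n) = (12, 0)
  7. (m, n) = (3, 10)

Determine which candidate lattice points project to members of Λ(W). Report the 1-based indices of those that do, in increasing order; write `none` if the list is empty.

Compute τ' = (2−√8)/2 = -0.41421, so π⊥(m,n) = m -0.41421·n.
#1 (1,-2): internal coord 1 + (-2)·τ' = +1.82843; +1.82843 ∉ [-1.3, -0.7) → out
#2 (-10,7): internal coord -10 + (7)·τ' = -12.89949; -12.89949 ∉ [-1.3, -0.7) → out
#3 (-8,10): internal coord -8 + (10)·τ' = -12.14214; -12.14214 ∉ [-1.3, -0.7) → out
#4 (0,5): internal coord 0 + (5)·τ' = -2.07107; -2.07107 ∉ [-1.3, -0.7) → out
#5 (-5,-11): internal coord -5 + (-11)·τ' = -0.44365; -0.44365 ∉ [-1.3, -0.7) → out
#6 (12,0): internal coord 12 + (0)·τ' = +12.00000; +12.00000 ∉ [-1.3, -0.7) → out
#7 (3,10): internal coord 3 + (10)·τ' = -1.14214; -1.14214 ∈ [-1.3, -0.7) → IN Λ

7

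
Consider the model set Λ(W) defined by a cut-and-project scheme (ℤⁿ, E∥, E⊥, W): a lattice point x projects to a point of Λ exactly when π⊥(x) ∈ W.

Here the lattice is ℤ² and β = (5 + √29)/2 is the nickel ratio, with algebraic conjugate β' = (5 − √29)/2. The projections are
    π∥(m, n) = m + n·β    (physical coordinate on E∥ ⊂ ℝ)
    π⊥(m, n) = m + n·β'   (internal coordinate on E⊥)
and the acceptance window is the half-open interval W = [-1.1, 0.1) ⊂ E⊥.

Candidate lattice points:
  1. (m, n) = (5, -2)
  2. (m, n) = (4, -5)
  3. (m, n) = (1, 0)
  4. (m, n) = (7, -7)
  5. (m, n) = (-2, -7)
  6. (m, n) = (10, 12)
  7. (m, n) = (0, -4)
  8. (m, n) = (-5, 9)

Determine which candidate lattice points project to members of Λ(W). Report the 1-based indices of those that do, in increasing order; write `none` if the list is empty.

5

β' = (5−√29)/2 ≈ -0.19258.
candidate 1: (m,n)=(5,-2) → π∥ = 5-2·β ≈ -5.38516, π⊥ = 5-2·β' ≈ 5.38516 ∉ [-1.1, 0.1) ⇒ out
candidate 2: (m,n)=(4,-5) → π∥ = 4-5·β ≈ -21.96291, π⊥ = 4-5·β' ≈ 4.96291 ∉ [-1.1, 0.1) ⇒ out
candidate 3: (m,n)=(1,0) → π∥ = 1+0·β ≈ 1.00000, π⊥ = 1+0·β' ≈ 1.00000 ∉ [-1.1, 0.1) ⇒ out
candidate 4: (m,n)=(7,-7) → π∥ = 7-7·β ≈ -29.34808, π⊥ = 7-7·β' ≈ 8.34808 ∉ [-1.1, 0.1) ⇒ out
candidate 5: (m,n)=(-2,-7) → π∥ = -2-7·β ≈ -38.34808, π⊥ = -2-7·β' ≈ -0.65192 ∈ [-1.1, 0.1) ⇒ IN Λ
candidate 6: (m,n)=(10,12) → π∥ = 10+12·β ≈ 72.31099, π⊥ = 10+12·β' ≈ 7.68901 ∉ [-1.1, 0.1) ⇒ out
candidate 7: (m,n)=(0,-4) → π∥ = 0-4·β ≈ -20.77033, π⊥ = 0-4·β' ≈ 0.77033 ∉ [-1.1, 0.1) ⇒ out
candidate 8: (m,n)=(-5,9) → π∥ = -5+9·β ≈ 41.73324, π⊥ = -5+9·β' ≈ -6.73324 ∉ [-1.1, 0.1) ⇒ out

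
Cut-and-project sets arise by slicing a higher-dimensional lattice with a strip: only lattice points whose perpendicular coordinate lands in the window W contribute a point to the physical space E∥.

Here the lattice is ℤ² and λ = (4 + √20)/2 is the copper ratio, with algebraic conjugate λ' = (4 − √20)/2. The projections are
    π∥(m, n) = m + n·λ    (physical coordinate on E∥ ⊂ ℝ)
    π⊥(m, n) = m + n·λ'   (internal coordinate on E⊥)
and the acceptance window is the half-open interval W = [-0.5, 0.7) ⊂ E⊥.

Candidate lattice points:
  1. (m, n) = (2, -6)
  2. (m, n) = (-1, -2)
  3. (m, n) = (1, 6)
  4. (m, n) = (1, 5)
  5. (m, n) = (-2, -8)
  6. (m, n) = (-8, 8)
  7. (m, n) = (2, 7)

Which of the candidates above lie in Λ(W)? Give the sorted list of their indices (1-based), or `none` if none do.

3, 4, 5, 7

Compute λ' = (4−√20)/2 = -0.236068, so π⊥(m,n) = m -0.236068·n.
candidate 1: (m,n)=(2,-6) → π∥ = 2-6·λ ≈ -23.416408, π⊥ = 2-6·λ' ≈ 3.416408 ∉ [-0.5, 0.7) ⇒ out
candidate 2: (m,n)=(-1,-2) → π∥ = -1-2·λ ≈ -9.472136, π⊥ = -1-2·λ' ≈ -0.527864 ∉ [-0.5, 0.7) ⇒ out
candidate 3: (m,n)=(1,6) → π∥ = 1+6·λ ≈ 26.416408, π⊥ = 1+6·λ' ≈ -0.416408 ∈ [-0.5, 0.7) ⇒ IN Λ
candidate 4: (m,n)=(1,5) → π∥ = 1+5·λ ≈ 22.180340, π⊥ = 1+5·λ' ≈ -0.180340 ∈ [-0.5, 0.7) ⇒ IN Λ
candidate 5: (m,n)=(-2,-8) → π∥ = -2-8·λ ≈ -35.888544, π⊥ = -2-8·λ' ≈ -0.111456 ∈ [-0.5, 0.7) ⇒ IN Λ
candidate 6: (m,n)=(-8,8) → π∥ = -8+8·λ ≈ 25.888544, π⊥ = -8+8·λ' ≈ -9.888544 ∉ [-0.5, 0.7) ⇒ out
candidate 7: (m,n)=(2,7) → π∥ = 2+7·λ ≈ 31.652476, π⊥ = 2+7·λ' ≈ 0.347524 ∈ [-0.5, 0.7) ⇒ IN Λ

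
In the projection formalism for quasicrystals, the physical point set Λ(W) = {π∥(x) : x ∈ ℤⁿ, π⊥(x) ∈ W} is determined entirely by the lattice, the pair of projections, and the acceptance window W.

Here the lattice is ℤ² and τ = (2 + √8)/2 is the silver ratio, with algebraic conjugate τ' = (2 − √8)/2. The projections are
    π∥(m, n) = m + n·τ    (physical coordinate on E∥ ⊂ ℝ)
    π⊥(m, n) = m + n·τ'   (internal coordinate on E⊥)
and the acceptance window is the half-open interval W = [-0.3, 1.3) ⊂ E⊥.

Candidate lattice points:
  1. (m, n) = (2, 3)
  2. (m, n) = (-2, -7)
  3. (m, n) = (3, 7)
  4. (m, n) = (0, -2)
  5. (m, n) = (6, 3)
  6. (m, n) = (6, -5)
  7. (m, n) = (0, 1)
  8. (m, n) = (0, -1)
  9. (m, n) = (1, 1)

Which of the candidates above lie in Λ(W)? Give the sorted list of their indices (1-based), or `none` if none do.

τ' = (2−√8)/2 ≈ -0.414214.
[1] lift (2,3): star map gives 0.757359; window check -0.3 ≤ 0.757359 < 1.3 is true → IN Λ
[2] lift (-2,-7): star map gives 0.899495; window check -0.3 ≤ 0.899495 < 1.3 is true → IN Λ
[3] lift (3,7): star map gives 0.100505; window check -0.3 ≤ 0.100505 < 1.3 is true → IN Λ
[4] lift (0,-2): star map gives 0.828427; window check -0.3 ≤ 0.828427 < 1.3 is true → IN Λ
[5] lift (6,3): star map gives 4.757359; window check -0.3 ≤ 4.757359 < 1.3 is false → out
[6] lift (6,-5): star map gives 8.071068; window check -0.3 ≤ 8.071068 < 1.3 is false → out
[7] lift (0,1): star map gives -0.414214; window check -0.3 ≤ -0.414214 < 1.3 is false → out
[8] lift (0,-1): star map gives 0.414214; window check -0.3 ≤ 0.414214 < 1.3 is true → IN Λ
[9] lift (1,1): star map gives 0.585786; window check -0.3 ≤ 0.585786 < 1.3 is true → IN Λ

1, 2, 3, 4, 8, 9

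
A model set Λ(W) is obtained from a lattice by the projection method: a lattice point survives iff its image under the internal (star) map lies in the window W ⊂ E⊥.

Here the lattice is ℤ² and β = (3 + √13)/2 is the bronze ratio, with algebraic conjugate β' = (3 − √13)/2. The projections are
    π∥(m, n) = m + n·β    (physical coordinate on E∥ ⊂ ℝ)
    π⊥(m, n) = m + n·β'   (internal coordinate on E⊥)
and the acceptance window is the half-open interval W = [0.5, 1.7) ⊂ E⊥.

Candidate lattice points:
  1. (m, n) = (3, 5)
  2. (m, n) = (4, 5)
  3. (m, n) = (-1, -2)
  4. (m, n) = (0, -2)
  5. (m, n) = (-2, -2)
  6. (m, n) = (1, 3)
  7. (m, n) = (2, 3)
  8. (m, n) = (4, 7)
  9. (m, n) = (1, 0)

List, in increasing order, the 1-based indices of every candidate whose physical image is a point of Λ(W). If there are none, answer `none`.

1, 4, 7, 9

Numerically β ≈ 3.3028 and β' = −1/β ≈ -0.3028.
#1 (3,5): internal coord 3 + (5)·β' = +1.4861; +1.4861 ∈ [0.5, 1.7) → IN Λ
#2 (4,5): internal coord 4 + (5)·β' = +2.4861; +2.4861 ∉ [0.5, 1.7) → out
#3 (-1,-2): internal coord -1 + (-2)·β' = -0.3944; -0.3944 ∉ [0.5, 1.7) → out
#4 (0,-2): internal coord 0 + (-2)·β' = +0.6056; +0.6056 ∈ [0.5, 1.7) → IN Λ
#5 (-2,-2): internal coord -2 + (-2)·β' = -1.3944; -1.3944 ∉ [0.5, 1.7) → out
#6 (1,3): internal coord 1 + (3)·β' = +0.0917; +0.0917 ∉ [0.5, 1.7) → out
#7 (2,3): internal coord 2 + (3)·β' = +1.0917; +1.0917 ∈ [0.5, 1.7) → IN Λ
#8 (4,7): internal coord 4 + (7)·β' = +1.8806; +1.8806 ∉ [0.5, 1.7) → out
#9 (1,0): internal coord 1 + (0)·β' = +1.0000; +1.0000 ∈ [0.5, 1.7) → IN Λ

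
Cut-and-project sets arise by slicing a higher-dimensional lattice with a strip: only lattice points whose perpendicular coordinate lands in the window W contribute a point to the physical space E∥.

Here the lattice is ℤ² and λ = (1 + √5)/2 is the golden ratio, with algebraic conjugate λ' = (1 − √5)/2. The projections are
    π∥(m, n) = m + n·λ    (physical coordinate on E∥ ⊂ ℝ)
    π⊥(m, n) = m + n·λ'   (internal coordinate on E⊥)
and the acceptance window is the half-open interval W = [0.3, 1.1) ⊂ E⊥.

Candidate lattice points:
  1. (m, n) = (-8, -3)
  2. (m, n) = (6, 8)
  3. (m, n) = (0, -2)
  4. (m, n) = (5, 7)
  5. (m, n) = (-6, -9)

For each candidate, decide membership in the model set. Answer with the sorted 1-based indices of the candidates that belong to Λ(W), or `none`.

Compute λ' = (1−√5)/2 = -0.6180, so π⊥(m,n) = m -0.6180·n.
#1 (-8,-3): internal coord -8 + (-3)·λ' = -6.1459; -6.1459 ∉ [0.3, 1.1) → out
#2 (6,8): internal coord 6 + (8)·λ' = +1.0557; +1.0557 ∈ [0.3, 1.1) → IN Λ
#3 (0,-2): internal coord 0 + (-2)·λ' = +1.2361; +1.2361 ∉ [0.3, 1.1) → out
#4 (5,7): internal coord 5 + (7)·λ' = +0.6738; +0.6738 ∈ [0.3, 1.1) → IN Λ
#5 (-6,-9): internal coord -6 + (-9)·λ' = -0.4377; -0.4377 ∉ [0.3, 1.1) → out

2, 4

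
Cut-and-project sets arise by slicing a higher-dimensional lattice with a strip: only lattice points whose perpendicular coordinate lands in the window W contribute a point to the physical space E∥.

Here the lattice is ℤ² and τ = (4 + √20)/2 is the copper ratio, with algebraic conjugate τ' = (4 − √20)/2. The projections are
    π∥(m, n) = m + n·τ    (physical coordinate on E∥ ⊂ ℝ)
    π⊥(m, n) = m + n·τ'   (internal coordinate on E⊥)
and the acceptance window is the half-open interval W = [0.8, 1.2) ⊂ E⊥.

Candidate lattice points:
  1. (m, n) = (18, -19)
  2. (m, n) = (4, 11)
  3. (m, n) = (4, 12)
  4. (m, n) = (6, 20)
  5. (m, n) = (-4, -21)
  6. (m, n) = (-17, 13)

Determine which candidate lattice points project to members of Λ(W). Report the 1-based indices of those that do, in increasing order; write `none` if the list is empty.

3, 5

τ' = (4−√20)/2 ≈ -0.23607.
candidate 1: (m,n)=(18,-19) → π∥ = 18-19·τ ≈ -62.48529, π⊥ = 18-19·τ' ≈ 22.48529 ∉ [0.8, 1.2) ⇒ out
candidate 2: (m,n)=(4,11) → π∥ = 4+11·τ ≈ 50.59675, π⊥ = 4+11·τ' ≈ 1.40325 ∉ [0.8, 1.2) ⇒ out
candidate 3: (m,n)=(4,12) → π∥ = 4+12·τ ≈ 54.83282, π⊥ = 4+12·τ' ≈ 1.16718 ∈ [0.8, 1.2) ⇒ IN Λ
candidate 4: (m,n)=(6,20) → π∥ = 6+20·τ ≈ 90.72136, π⊥ = 6+20·τ' ≈ 1.27864 ∉ [0.8, 1.2) ⇒ out
candidate 5: (m,n)=(-4,-21) → π∥ = -4-21·τ ≈ -92.95743, π⊥ = -4-21·τ' ≈ 0.95743 ∈ [0.8, 1.2) ⇒ IN Λ
candidate 6: (m,n)=(-17,13) → π∥ = -17+13·τ ≈ 38.06888, π⊥ = -17+13·τ' ≈ -20.06888 ∉ [0.8, 1.2) ⇒ out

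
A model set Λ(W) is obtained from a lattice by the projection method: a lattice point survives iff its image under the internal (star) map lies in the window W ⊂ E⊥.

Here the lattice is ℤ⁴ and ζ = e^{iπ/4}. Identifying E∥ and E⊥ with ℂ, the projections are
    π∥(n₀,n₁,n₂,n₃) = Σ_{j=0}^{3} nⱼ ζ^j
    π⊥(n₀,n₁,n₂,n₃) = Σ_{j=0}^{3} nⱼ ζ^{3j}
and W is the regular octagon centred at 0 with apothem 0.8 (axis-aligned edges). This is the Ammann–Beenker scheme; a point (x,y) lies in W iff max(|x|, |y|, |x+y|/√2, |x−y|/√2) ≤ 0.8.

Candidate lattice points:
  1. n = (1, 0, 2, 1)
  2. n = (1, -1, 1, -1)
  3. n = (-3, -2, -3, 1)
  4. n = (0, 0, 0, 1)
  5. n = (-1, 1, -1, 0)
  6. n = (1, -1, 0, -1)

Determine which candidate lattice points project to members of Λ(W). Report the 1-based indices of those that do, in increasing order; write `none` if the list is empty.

With ζ = e^{iπ/4} the internal vectors are ζ^0,ζ^3,ζ^6,ζ^9.
#1 (1, 0, 2, 1): internal (1.70711, -1.29289); octagon support 2.12132 vs apothem 0.8 → ∉ W
#2 (1, -1, 1, -1): internal (1.00000, -2.41421); octagon support 2.41421 vs apothem 0.8 → ∉ W
#3 (-3, -2, -3, 1): internal (-0.87868, 2.29289); octagon support 2.29289 vs apothem 0.8 → ∉ W
#4 (0, 0, 0, 1): internal (0.70711, 0.70711); octagon support 1.00000 vs apothem 0.8 → ∉ W
#5 (-1, 1, -1, 0): internal (-1.70711, 1.70711); octagon support 2.41421 vs apothem 0.8 → ∉ W
#6 (1, -1, 0, -1): internal (1.00000, -1.41421); octagon support 1.70711 vs apothem 0.8 → ∉ W

none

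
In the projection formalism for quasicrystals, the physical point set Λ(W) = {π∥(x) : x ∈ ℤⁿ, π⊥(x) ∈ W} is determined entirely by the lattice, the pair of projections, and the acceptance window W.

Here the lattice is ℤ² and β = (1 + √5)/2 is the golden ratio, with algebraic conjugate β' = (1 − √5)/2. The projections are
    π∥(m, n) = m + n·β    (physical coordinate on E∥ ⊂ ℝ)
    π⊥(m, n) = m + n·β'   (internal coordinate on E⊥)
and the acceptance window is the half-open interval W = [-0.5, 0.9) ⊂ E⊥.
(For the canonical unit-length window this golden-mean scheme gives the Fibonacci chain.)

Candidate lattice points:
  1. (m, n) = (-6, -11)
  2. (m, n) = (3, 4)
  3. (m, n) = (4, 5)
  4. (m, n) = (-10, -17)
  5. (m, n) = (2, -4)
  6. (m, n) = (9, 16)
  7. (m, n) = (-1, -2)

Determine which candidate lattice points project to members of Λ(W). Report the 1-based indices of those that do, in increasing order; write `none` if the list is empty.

Numerically β ≈ 1.618034 and β' = −1/β ≈ -0.618034.
#1 (-6,-11): internal coord -6 + (-11)·β' = +0.798374; +0.798374 ∈ [-0.5, 0.9) → IN Λ
#2 (3,4): internal coord 3 + (4)·β' = +0.527864; +0.527864 ∈ [-0.5, 0.9) → IN Λ
#3 (4,5): internal coord 4 + (5)·β' = +0.909830; +0.909830 ∉ [-0.5, 0.9) → out
#4 (-10,-17): internal coord -10 + (-17)·β' = +0.506578; +0.506578 ∈ [-0.5, 0.9) → IN Λ
#5 (2,-4): internal coord 2 + (-4)·β' = +4.472136; +4.472136 ∉ [-0.5, 0.9) → out
#6 (9,16): internal coord 9 + (16)·β' = -0.888544; -0.888544 ∉ [-0.5, 0.9) → out
#7 (-1,-2): internal coord -1 + (-2)·β' = +0.236068; +0.236068 ∈ [-0.5, 0.9) → IN Λ

1, 2, 4, 7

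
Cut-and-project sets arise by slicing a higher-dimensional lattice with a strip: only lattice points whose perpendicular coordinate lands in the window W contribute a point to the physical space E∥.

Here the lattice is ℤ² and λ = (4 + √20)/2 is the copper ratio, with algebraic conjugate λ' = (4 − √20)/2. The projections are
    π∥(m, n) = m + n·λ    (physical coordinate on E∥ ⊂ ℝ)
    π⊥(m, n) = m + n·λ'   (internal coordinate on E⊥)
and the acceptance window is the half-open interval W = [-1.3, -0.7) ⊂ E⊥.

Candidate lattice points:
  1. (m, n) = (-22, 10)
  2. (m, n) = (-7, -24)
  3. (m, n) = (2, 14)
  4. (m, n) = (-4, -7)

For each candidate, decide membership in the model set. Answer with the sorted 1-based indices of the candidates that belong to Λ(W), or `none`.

none

Compute λ' = (4−√20)/2 = -0.236068, so π⊥(m,n) = m -0.236068·n.
[1] lift (-22,10): star map gives -24.360680; window check -1.3 ≤ -24.360680 < -0.7 is false → out
[2] lift (-7,-24): star map gives -1.334369; window check -1.3 ≤ -1.334369 < -0.7 is false → out
[3] lift (2,14): star map gives -1.304952; window check -1.3 ≤ -1.304952 < -0.7 is false → out
[4] lift (-4,-7): star map gives -2.347524; window check -1.3 ≤ -2.347524 < -0.7 is false → out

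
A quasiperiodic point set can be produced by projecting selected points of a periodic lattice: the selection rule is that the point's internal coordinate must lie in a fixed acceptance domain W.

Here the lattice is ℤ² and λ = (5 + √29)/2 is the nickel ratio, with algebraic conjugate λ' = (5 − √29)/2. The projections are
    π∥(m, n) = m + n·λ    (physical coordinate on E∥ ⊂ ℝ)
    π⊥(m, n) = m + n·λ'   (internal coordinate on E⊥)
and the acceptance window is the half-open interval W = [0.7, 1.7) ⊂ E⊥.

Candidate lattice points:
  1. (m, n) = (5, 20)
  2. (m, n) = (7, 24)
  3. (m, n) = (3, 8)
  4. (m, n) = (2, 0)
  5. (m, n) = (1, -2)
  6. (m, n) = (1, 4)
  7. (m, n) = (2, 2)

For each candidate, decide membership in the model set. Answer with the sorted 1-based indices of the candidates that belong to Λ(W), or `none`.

Numerically λ ≈ 5.1926 and λ' = −1/λ ≈ -0.1926.
candidate 1: (m,n)=(5,20) → π∥ = 5+20·λ ≈ 108.8516, π⊥ = 5+20·λ' ≈ 1.1484 ∈ [0.7, 1.7) ⇒ IN Λ
candidate 2: (m,n)=(7,24) → π∥ = 7+24·λ ≈ 131.6220, π⊥ = 7+24·λ' ≈ 2.3780 ∉ [0.7, 1.7) ⇒ out
candidate 3: (m,n)=(3,8) → π∥ = 3+8·λ ≈ 44.5407, π⊥ = 3+8·λ' ≈ 1.4593 ∈ [0.7, 1.7) ⇒ IN Λ
candidate 4: (m,n)=(2,0) → π∥ = 2+0·λ ≈ 2.0000, π⊥ = 2+0·λ' ≈ 2.0000 ∉ [0.7, 1.7) ⇒ out
candidate 5: (m,n)=(1,-2) → π∥ = 1-2·λ ≈ -9.3852, π⊥ = 1-2·λ' ≈ 1.3852 ∈ [0.7, 1.7) ⇒ IN Λ
candidate 6: (m,n)=(1,4) → π∥ = 1+4·λ ≈ 21.7703, π⊥ = 1+4·λ' ≈ 0.2297 ∉ [0.7, 1.7) ⇒ out
candidate 7: (m,n)=(2,2) → π∥ = 2+2·λ ≈ 12.3852, π⊥ = 2+2·λ' ≈ 1.6148 ∈ [0.7, 1.7) ⇒ IN Λ

1, 3, 5, 7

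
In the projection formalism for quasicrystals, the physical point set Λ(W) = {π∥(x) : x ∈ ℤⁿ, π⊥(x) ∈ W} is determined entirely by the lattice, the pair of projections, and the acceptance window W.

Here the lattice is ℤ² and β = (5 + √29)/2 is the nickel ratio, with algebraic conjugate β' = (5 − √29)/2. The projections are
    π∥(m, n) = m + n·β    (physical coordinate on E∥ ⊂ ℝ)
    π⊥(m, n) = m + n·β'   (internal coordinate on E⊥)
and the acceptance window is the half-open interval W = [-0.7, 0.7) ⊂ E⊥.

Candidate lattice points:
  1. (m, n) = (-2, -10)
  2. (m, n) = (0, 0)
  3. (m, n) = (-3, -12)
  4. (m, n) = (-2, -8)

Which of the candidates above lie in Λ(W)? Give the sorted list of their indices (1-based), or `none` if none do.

β' = (5−√29)/2 ≈ -0.19258.
candidate 1: (m,n)=(-2,-10) → π∥ = -2-10·β ≈ -53.92582, π⊥ = -2-10·β' ≈ -0.07418 ∈ [-0.7, 0.7) ⇒ IN Λ
candidate 2: (m,n)=(0,0) → π∥ = 0+0·β ≈ 0.00000, π⊥ = 0+0·β' ≈ 0.00000 ∈ [-0.7, 0.7) ⇒ IN Λ
candidate 3: (m,n)=(-3,-12) → π∥ = -3-12·β ≈ -65.31099, π⊥ = -3-12·β' ≈ -0.68901 ∈ [-0.7, 0.7) ⇒ IN Λ
candidate 4: (m,n)=(-2,-8) → π∥ = -2-8·β ≈ -43.54066, π⊥ = -2-8·β' ≈ -0.45934 ∈ [-0.7, 0.7) ⇒ IN Λ

1, 2, 3, 4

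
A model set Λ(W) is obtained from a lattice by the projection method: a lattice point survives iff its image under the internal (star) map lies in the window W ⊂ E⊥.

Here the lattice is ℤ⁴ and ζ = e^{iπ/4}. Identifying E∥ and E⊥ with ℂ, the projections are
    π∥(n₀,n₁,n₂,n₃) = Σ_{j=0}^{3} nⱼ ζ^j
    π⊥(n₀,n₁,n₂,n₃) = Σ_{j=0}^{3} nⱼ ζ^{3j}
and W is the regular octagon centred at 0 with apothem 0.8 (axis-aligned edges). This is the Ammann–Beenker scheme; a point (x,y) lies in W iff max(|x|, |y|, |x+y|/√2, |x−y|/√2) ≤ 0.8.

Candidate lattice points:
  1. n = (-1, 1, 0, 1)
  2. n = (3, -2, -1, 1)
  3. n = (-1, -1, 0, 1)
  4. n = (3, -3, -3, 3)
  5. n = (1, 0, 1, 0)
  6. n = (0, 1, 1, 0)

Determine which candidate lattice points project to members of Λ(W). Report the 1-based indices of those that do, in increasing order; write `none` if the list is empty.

With ζ = e^{iπ/4} the internal vectors are ζ^0,ζ^3,ζ^6,ζ^9.
candidate 1: n = (-1, 1, 0, 1) → π⊥ ≈ (-1.000000, +1.414214); max(|x|,|y|,|x±y|/√2) = 1.707107 > 0.8 ⇒ ∉ W
candidate 2: n = (3, -2, -1, 1) → π⊥ ≈ (+5.121320, +0.292893); max(|x|,|y|,|x±y|/√2) = 5.121320 > 0.8 ⇒ ∉ W
candidate 3: n = (-1, -1, 0, 1) → π⊥ ≈ (+0.414214, +0.000000); max(|x|,|y|,|x±y|/√2) = 0.414214 ≤ 0.8 ⇒ ∈ W
candidate 4: n = (3, -3, -3, 3) → π⊥ ≈ (+7.242641, +3.000000); max(|x|,|y|,|x±y|/√2) = 7.242641 > 0.8 ⇒ ∉ W
candidate 5: n = (1, 0, 1, 0) → π⊥ ≈ (+1.000000, -1.000000); max(|x|,|y|,|x±y|/√2) = 1.414214 > 0.8 ⇒ ∉ W
candidate 6: n = (0, 1, 1, 0) → π⊥ ≈ (-0.707107, -0.292893); max(|x|,|y|,|x±y|/√2) = 0.707107 ≤ 0.8 ⇒ ∈ W

3, 6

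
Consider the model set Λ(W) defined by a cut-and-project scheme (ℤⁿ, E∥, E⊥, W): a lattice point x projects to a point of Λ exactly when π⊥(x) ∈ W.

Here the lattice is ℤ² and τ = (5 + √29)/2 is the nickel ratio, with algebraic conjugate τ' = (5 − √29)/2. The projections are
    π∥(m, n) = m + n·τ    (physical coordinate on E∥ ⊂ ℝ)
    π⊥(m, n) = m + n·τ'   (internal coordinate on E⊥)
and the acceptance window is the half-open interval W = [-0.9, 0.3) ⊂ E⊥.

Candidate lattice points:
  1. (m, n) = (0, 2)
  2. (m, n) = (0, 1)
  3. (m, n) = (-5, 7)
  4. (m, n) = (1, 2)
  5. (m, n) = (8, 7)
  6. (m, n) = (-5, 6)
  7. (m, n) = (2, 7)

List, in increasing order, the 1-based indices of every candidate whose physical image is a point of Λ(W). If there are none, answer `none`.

Numerically τ ≈ 5.192582 and τ' = −1/τ ≈ -0.192582.
[1] lift (0,2): star map gives -0.385165; window check -0.9 ≤ -0.385165 < 0.3 is true → IN Λ
[2] lift (0,1): star map gives -0.192582; window check -0.9 ≤ -0.192582 < 0.3 is true → IN Λ
[3] lift (-5,7): star map gives -6.348077; window check -0.9 ≤ -6.348077 < 0.3 is false → out
[4] lift (1,2): star map gives 0.614835; window check -0.9 ≤ 0.614835 < 0.3 is false → out
[5] lift (8,7): star map gives 6.651923; window check -0.9 ≤ 6.651923 < 0.3 is false → out
[6] lift (-5,6): star map gives -6.155494; window check -0.9 ≤ -6.155494 < 0.3 is false → out
[7] lift (2,7): star map gives 0.651923; window check -0.9 ≤ 0.651923 < 0.3 is false → out

1, 2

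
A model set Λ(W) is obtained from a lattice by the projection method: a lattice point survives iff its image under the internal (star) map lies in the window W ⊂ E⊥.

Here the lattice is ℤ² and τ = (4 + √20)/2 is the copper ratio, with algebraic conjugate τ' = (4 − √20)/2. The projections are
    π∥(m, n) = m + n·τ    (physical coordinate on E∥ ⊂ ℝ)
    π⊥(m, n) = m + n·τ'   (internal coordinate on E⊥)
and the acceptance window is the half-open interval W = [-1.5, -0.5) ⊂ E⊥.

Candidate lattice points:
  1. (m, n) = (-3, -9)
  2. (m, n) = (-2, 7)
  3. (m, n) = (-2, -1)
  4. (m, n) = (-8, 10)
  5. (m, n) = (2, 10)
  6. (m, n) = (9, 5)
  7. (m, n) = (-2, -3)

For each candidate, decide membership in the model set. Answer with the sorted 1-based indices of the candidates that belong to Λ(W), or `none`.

Compute τ' = (4−√20)/2 = -0.23607, so π⊥(m,n) = m -0.23607·n.
#1 (-3,-9): internal coord -3 + (-9)·τ' = -0.87539; -0.87539 ∈ [-1.5, -0.5) → IN Λ
#2 (-2,7): internal coord -2 + (7)·τ' = -3.65248; -3.65248 ∉ [-1.5, -0.5) → out
#3 (-2,-1): internal coord -2 + (-1)·τ' = -1.76393; -1.76393 ∉ [-1.5, -0.5) → out
#4 (-8,10): internal coord -8 + (10)·τ' = -10.36068; -10.36068 ∉ [-1.5, -0.5) → out
#5 (2,10): internal coord 2 + (10)·τ' = -0.36068; -0.36068 ∉ [-1.5, -0.5) → out
#6 (9,5): internal coord 9 + (5)·τ' = +7.81966; +7.81966 ∉ [-1.5, -0.5) → out
#7 (-2,-3): internal coord -2 + (-3)·τ' = -1.29180; -1.29180 ∈ [-1.5, -0.5) → IN Λ

1, 7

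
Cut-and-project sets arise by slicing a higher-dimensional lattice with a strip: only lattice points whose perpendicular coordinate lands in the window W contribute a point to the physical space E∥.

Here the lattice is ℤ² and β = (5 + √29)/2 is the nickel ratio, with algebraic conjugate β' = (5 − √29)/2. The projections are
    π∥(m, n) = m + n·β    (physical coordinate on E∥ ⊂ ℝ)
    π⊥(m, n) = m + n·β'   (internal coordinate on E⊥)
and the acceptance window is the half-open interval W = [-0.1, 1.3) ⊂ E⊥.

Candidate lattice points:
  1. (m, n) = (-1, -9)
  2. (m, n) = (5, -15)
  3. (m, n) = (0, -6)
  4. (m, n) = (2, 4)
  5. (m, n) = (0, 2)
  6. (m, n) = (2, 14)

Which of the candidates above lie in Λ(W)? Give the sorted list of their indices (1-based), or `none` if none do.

β' = (5−√29)/2 ≈ -0.1926.
#1 (-1,-9): internal coord -1 + (-9)·β' = +0.7332; +0.7332 ∈ [-0.1, 1.3) → IN Λ
#2 (5,-15): internal coord 5 + (-15)·β' = +7.8887; +7.8887 ∉ [-0.1, 1.3) → out
#3 (0,-6): internal coord 0 + (-6)·β' = +1.1555; +1.1555 ∈ [-0.1, 1.3) → IN Λ
#4 (2,4): internal coord 2 + (4)·β' = +1.2297; +1.2297 ∈ [-0.1, 1.3) → IN Λ
#5 (0,2): internal coord 0 + (2)·β' = -0.3852; -0.3852 ∉ [-0.1, 1.3) → out
#6 (2,14): internal coord 2 + (14)·β' = -0.6962; -0.6962 ∉ [-0.1, 1.3) → out

1, 3, 4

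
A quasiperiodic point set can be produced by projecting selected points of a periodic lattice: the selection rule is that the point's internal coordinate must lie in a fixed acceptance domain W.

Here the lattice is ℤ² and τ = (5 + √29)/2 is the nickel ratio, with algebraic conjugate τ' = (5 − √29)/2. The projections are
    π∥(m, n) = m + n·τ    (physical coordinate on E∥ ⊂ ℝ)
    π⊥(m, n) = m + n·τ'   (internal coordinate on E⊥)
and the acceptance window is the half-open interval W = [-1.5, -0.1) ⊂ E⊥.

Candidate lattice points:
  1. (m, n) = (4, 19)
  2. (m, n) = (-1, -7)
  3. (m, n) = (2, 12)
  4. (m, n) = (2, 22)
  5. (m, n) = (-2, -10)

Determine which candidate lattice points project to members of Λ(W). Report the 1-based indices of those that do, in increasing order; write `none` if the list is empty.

Numerically τ ≈ 5.19258 and τ' = −1/τ ≈ -0.19258.
#1 (4,19): internal coord 4 + (19)·τ' = +0.34093; +0.34093 ∉ [-1.5, -0.1) → out
#2 (-1,-7): internal coord -1 + (-7)·τ' = +0.34808; +0.34808 ∉ [-1.5, -0.1) → out
#3 (2,12): internal coord 2 + (12)·τ' = -0.31099; -0.31099 ∈ [-1.5, -0.1) → IN Λ
#4 (2,22): internal coord 2 + (22)·τ' = -2.23681; -2.23681 ∉ [-1.5, -0.1) → out
#5 (-2,-10): internal coord -2 + (-10)·τ' = -0.07418; -0.07418 ∉ [-1.5, -0.1) → out

3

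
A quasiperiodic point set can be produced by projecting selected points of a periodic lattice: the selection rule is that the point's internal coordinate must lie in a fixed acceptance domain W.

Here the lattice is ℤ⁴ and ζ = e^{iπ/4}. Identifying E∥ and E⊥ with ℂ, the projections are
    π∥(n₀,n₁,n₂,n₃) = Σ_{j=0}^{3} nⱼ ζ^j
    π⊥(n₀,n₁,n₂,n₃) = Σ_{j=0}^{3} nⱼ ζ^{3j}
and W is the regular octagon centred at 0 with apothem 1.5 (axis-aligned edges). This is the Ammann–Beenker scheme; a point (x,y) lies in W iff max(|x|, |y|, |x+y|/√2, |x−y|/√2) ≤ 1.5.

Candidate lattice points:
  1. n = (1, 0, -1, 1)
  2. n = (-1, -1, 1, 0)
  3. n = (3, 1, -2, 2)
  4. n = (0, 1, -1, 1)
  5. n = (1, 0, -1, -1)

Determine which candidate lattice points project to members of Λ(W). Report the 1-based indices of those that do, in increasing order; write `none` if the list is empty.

With ζ = e^{iπ/4} the internal vectors are ζ^0,ζ^3,ζ^6,ζ^9.
candidate 1: n = (1, 0, -1, 1) → π⊥ ≈ (+1.707107, +1.707107); max(|x|,|y|,|x±y|/√2) = 2.414214 > 1.5 ⇒ ∉ W
candidate 2: n = (-1, -1, 1, 0) → π⊥ ≈ (-0.292893, -1.707107); max(|x|,|y|,|x±y|/√2) = 1.707107 > 1.5 ⇒ ∉ W
candidate 3: n = (3, 1, -2, 2) → π⊥ ≈ (+3.707107, +4.121320); max(|x|,|y|,|x±y|/√2) = 5.535534 > 1.5 ⇒ ∉ W
candidate 4: n = (0, 1, -1, 1) → π⊥ ≈ (+0.000000, +2.414214); max(|x|,|y|,|x±y|/√2) = 2.414214 > 1.5 ⇒ ∉ W
candidate 5: n = (1, 0, -1, -1) → π⊥ ≈ (+0.292893, +0.292893); max(|x|,|y|,|x±y|/√2) = 0.414214 ≤ 1.5 ⇒ ∈ W

5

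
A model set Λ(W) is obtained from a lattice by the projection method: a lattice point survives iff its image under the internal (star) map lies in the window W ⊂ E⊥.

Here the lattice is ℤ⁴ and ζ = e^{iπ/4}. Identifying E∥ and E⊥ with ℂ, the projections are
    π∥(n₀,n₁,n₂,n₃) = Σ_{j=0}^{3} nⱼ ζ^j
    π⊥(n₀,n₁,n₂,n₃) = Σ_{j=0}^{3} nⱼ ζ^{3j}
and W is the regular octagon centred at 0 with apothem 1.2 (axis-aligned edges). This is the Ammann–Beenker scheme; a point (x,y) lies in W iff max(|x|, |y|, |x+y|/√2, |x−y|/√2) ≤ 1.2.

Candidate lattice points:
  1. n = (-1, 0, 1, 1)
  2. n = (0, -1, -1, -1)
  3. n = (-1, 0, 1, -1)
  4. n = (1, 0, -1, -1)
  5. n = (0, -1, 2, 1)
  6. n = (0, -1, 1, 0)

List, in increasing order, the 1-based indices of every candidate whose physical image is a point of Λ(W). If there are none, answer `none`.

1, 2, 4

Internal map: ζ^{3j} for j=0..3 gives (1,0), (−√2/2,√2/2), (0,−1), (√2/2,√2/2).
#1 (-1, 0, 1, 1): internal (-0.292893, -0.292893); octagon support 0.414214 vs apothem 1.2 → ∈ W
#2 (0, -1, -1, -1): internal (0.000000, -0.414214); octagon support 0.414214 vs apothem 1.2 → ∈ W
#3 (-1, 0, 1, -1): internal (-1.707107, -1.707107); octagon support 2.414214 vs apothem 1.2 → ∉ W
#4 (1, 0, -1, -1): internal (0.292893, 0.292893); octagon support 0.414214 vs apothem 1.2 → ∈ W
#5 (0, -1, 2, 1): internal (1.414214, -2.000000); octagon support 2.414214 vs apothem 1.2 → ∉ W
#6 (0, -1, 1, 0): internal (0.707107, -1.707107); octagon support 1.707107 vs apothem 1.2 → ∉ W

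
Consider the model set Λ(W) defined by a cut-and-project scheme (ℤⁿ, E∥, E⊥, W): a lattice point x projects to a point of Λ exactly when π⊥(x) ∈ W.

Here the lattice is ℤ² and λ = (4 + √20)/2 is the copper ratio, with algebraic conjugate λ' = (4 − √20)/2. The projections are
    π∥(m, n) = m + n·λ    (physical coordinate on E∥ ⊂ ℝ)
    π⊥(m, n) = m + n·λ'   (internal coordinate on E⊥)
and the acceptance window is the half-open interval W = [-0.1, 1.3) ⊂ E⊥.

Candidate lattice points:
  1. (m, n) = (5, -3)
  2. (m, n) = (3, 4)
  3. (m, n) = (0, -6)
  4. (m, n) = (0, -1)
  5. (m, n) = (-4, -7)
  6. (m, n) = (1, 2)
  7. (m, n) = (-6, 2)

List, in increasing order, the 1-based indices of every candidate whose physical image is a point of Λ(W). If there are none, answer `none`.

4, 6

Numerically λ ≈ 4.23607 and λ' = −1/λ ≈ -0.23607.
#1 (5,-3): internal coord 5 + (-3)·λ' = +5.70820; +5.70820 ∉ [-0.1, 1.3) → out
#2 (3,4): internal coord 3 + (4)·λ' = +2.05573; +2.05573 ∉ [-0.1, 1.3) → out
#3 (0,-6): internal coord 0 + (-6)·λ' = +1.41641; +1.41641 ∉ [-0.1, 1.3) → out
#4 (0,-1): internal coord 0 + (-1)·λ' = +0.23607; +0.23607 ∈ [-0.1, 1.3) → IN Λ
#5 (-4,-7): internal coord -4 + (-7)·λ' = -2.34752; -2.34752 ∉ [-0.1, 1.3) → out
#6 (1,2): internal coord 1 + (2)·λ' = +0.52786; +0.52786 ∈ [-0.1, 1.3) → IN Λ
#7 (-6,2): internal coord -6 + (2)·λ' = -6.47214; -6.47214 ∉ [-0.1, 1.3) → out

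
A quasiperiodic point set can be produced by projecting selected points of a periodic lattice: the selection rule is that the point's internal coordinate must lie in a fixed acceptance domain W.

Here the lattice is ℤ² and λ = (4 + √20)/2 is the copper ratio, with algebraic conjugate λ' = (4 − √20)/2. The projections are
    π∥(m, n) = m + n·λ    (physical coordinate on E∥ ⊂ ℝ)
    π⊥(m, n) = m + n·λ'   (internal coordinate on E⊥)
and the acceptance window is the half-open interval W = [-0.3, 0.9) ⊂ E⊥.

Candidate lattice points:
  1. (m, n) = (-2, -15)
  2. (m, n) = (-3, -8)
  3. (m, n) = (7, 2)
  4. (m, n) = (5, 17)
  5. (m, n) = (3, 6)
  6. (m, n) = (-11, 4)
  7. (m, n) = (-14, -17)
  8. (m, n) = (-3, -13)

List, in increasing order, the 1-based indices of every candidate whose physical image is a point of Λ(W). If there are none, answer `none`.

8

λ' = (4−√20)/2 ≈ -0.236068.
candidate 1: (m,n)=(-2,-15) → π∥ = -2-15·λ ≈ -65.541020, π⊥ = -2-15·λ' ≈ 1.541020 ∉ [-0.3, 0.9) ⇒ out
candidate 2: (m,n)=(-3,-8) → π∥ = -3-8·λ ≈ -36.888544, π⊥ = -3-8·λ' ≈ -1.111456 ∉ [-0.3, 0.9) ⇒ out
candidate 3: (m,n)=(7,2) → π∥ = 7+2·λ ≈ 15.472136, π⊥ = 7+2·λ' ≈ 6.527864 ∉ [-0.3, 0.9) ⇒ out
candidate 4: (m,n)=(5,17) → π∥ = 5+17·λ ≈ 77.013156, π⊥ = 5+17·λ' ≈ 0.986844 ∉ [-0.3, 0.9) ⇒ out
candidate 5: (m,n)=(3,6) → π∥ = 3+6·λ ≈ 28.416408, π⊥ = 3+6·λ' ≈ 1.583592 ∉ [-0.3, 0.9) ⇒ out
candidate 6: (m,n)=(-11,4) → π∥ = -11+4·λ ≈ 5.944272, π⊥ = -11+4·λ' ≈ -11.944272 ∉ [-0.3, 0.9) ⇒ out
candidate 7: (m,n)=(-14,-17) → π∥ = -14-17·λ ≈ -86.013156, π⊥ = -14-17·λ' ≈ -9.986844 ∉ [-0.3, 0.9) ⇒ out
candidate 8: (m,n)=(-3,-13) → π∥ = -3-13·λ ≈ -58.068884, π⊥ = -3-13·λ' ≈ 0.068884 ∈ [-0.3, 0.9) ⇒ IN Λ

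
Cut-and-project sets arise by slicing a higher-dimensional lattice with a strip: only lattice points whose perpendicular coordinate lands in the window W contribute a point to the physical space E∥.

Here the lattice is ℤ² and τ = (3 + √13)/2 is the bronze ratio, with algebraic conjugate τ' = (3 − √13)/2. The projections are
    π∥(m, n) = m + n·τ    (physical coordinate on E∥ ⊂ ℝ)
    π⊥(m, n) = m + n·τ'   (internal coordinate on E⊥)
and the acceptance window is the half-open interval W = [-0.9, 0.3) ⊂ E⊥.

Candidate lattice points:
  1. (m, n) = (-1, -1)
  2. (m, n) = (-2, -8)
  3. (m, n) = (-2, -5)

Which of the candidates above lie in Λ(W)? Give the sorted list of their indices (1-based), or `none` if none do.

Compute τ' = (3−√13)/2 = -0.302776, so π⊥(m,n) = m -0.302776·n.
candidate 1: (m,n)=(-1,-1) → π∥ = -1-1·τ ≈ -4.302776, π⊥ = -1-1·τ' ≈ -0.697224 ∈ [-0.9, 0.3) ⇒ IN Λ
candidate 2: (m,n)=(-2,-8) → π∥ = -2-8·τ ≈ -28.422205, π⊥ = -2-8·τ' ≈ 0.422205 ∉ [-0.9, 0.3) ⇒ out
candidate 3: (m,n)=(-2,-5) → π∥ = -2-5·τ ≈ -18.513878, π⊥ = -2-5·τ' ≈ -0.486122 ∈ [-0.9, 0.3) ⇒ IN Λ

1, 3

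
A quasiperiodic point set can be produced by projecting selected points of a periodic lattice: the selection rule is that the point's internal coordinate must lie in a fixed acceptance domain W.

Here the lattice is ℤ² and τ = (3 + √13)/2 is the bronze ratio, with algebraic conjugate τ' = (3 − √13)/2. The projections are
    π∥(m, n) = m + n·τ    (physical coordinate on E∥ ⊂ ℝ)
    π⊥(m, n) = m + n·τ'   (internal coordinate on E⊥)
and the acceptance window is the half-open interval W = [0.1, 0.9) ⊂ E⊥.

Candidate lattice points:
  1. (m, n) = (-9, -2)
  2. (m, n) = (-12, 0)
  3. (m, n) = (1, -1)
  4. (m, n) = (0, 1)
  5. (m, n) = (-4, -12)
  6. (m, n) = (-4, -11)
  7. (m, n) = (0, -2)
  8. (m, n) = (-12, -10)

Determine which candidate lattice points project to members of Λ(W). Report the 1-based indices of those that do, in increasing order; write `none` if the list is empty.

7

Compute τ' = (3−√13)/2 = -0.30278, so π⊥(m,n) = m -0.30278·n.
[1] lift (-9,-2): star map gives -8.39445; window check 0.1 ≤ -8.39445 < 0.9 is false → out
[2] lift (-12,0): star map gives -12.00000; window check 0.1 ≤ -12.00000 < 0.9 is false → out
[3] lift (1,-1): star map gives 1.30278; window check 0.1 ≤ 1.30278 < 0.9 is false → out
[4] lift (0,1): star map gives -0.30278; window check 0.1 ≤ -0.30278 < 0.9 is false → out
[5] lift (-4,-12): star map gives -0.36669; window check 0.1 ≤ -0.36669 < 0.9 is false → out
[6] lift (-4,-11): star map gives -0.66947; window check 0.1 ≤ -0.66947 < 0.9 is false → out
[7] lift (0,-2): star map gives 0.60555; window check 0.1 ≤ 0.60555 < 0.9 is true → IN Λ
[8] lift (-12,-10): star map gives -8.97224; window check 0.1 ≤ -8.97224 < 0.9 is false → out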